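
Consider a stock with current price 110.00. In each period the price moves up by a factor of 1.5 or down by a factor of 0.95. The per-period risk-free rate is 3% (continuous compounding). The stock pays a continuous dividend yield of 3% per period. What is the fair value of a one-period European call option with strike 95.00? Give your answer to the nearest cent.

14.56

Per-period risk-free factor R = e^0.03 = 1.0305; dividend-adjusted growth = e^(0.03−0.03) = 1.0000.
Risk-neutral probability p = (1.0000 − 0.95)/(1.5 − 0.95) = 0.0500/0.5500 = 0.0909
Terminal stock prices: S_u = 165, S_d = 104.5
Terminal payoffs (S − K): max(70, 0) = 70, max(9.5, 0) = 9.5
Node 0 (S = 110): V_0 = e^(−0.03)·[0.0909·70.0000 + 0.9091·9.5000] = 14.5567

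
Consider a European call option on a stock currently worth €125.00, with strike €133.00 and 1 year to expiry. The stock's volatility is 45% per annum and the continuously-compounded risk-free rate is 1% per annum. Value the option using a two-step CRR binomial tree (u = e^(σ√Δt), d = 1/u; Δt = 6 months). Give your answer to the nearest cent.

CRR parameters: u = e^(σ√Δt) = e^(0.45·√0.5) = 1.3746, d = 1/u = 0.7275
Per-period rate: rΔt = 0.01·0.5 = 0.005, so R = e^0.005 = 1.0050
Risk-neutral probability p = (e^0.005 − 0.7275)/(1.3746 − 0.7275) = 0.2776/0.6472 = 0.4289
Terminal stock prices: S_uu = 236.2, S_ud = 125, S_dd = 66.15
Terminal payoffs (S − K): max(103.2, 0) = 103.2, max(-8, 0) = 0, max(-66.85, 0) = 0
Node u (S = 171.8): V_u = e^(−0.005)·[0.4289·103.2073 + 0.5711·0.0000] = 44.0407
Node d (S = 90.93): V_d = e^(−0.005)·[0.4289·0.0000 + 0.5711·0.0000] = 0.0000
Node 0 (S = 125): V_0 = e^(−0.005)·[0.4289·44.0407 + 0.5711·0.0000] = 18.7931

€18.79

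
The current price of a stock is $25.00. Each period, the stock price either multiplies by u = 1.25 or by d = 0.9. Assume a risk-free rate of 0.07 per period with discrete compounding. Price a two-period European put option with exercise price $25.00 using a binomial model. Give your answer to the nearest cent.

Risk-neutral probability p = (1 + 0.07 − 0.9)/(1.25 − 0.9) = 0.1700/0.3500 = 0.4857
Terminal stock prices: S_uu = 39.06, S_ud = 28.12, S_dd = 20.25
Terminal payoffs (K − S): max(-14.06, 0) = 0, max(-3.125, 0) = 0, max(4.75, 0) = 4.75
Node u (S = 31.25): V_u = 1/1.07·[0.4857·0.0000 + 0.5143·0.0000] = 0.0000
Node d (S = 22.5): V_d = 1/1.07·[0.4857·0.0000 + 0.5143·4.7500] = 2.2830
Node 0 (S = 25): V_0 = 1/1.07·[0.4857·0.0000 + 0.5143·2.2830] = 1.0973

$1.10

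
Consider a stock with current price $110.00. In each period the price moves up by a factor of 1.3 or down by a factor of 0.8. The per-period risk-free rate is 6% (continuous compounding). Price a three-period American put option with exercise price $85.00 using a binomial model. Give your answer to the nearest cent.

$2.94

Risk-neutral probability p = (e^0.06 − 0.8)/(1.3 − 0.8) = 0.2618/0.5000 = 0.5237
Terminal stock prices: S_uuu = 241.7, S_uud = 148.7, S_udd = 91.52, S_ddd = 56.32
Terminal payoffs (K − S): max(-156.7, 0) = 0, max(-63.72, 0) = 0, max(-6.52, 0) = 0, max(28.68, 0) = 28.68
Node uu (S = 185.9): continuation = e^(−0.06)·[0.5237·0.0000 + 0.4763·0.0000] = 0.0000; exercise value = 0.0000 ≤ continuation, so V_uu = 0.0000
Node ud (S = 114.4): continuation = e^(−0.06)·[0.5237·0.0000 + 0.4763·0.0000] = 0.0000; exercise value = 0.0000 ≤ continuation, so V_ud = 0.0000
Node dd (S = 70.4): continuation = e^(−0.06)·[0.5237·0.0000 + 0.4763·28.6800] = 12.8655; exercise value = 14.6000 > continuation, so V_dd = 14.6000 (exercise)
Node u (S = 143): continuation = e^(−0.06)·[0.5237·0.0000 + 0.4763·0.0000] = 0.0000; exercise value = 0.0000 ≤ continuation, so V_u = 0.0000
Node d (S = 88): continuation = e^(−0.06)·[0.5237·0.0000 + 0.4763·14.6000] = 6.5494; exercise value = 0.0000 ≤ continuation, so V_d = 6.5494
Node 0 (S = 110): continuation = e^(−0.06)·[0.5237·0.0000 + 0.4763·6.5494] = 2.9380; exercise value = 0.0000 ≤ continuation, so V_0 = 2.9380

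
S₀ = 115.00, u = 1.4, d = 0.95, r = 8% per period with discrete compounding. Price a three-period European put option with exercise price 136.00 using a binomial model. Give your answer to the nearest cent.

10.68

Risk-neutral probability p = (1 + 0.08 − 0.95)/(1.4 − 0.95) = 0.1300/0.4500 = 0.2889
Terminal stock prices: S_uuu = 315.6, S_uud = 214.1, S_udd = 145.3, S_ddd = 98.6
Terminal payoffs (K − S): max(-179.6, 0) = 0, max(-78.13, 0) = 0, max(-9.303, 0) = 0, max(37.4, 0) = 37.4
Node uu (S = 225.4): V_uu = 1/1.08·[0.2889·0.0000 + 0.7111·0.0000] = 0.0000
Node ud (S = 152.9): V_ud = 1/1.08·[0.2889·0.0000 + 0.7111·0.0000] = 0.0000
Node dd (S = 103.8): V_dd = 1/1.08·[0.2889·0.0000 + 0.7111·37.4019] = 24.6267
Node u (S = 161): V_u = 1/1.08·[0.2889·0.0000 + 0.7111·0.0000] = 0.0000
Node d (S = 109.2): V_d = 1/1.08·[0.2889·0.0000 + 0.7111·24.6267] = 16.2151
Node 0 (S = 115): V_0 = 1/1.08·[0.2889·0.0000 + 0.7111·16.2151] = 10.6766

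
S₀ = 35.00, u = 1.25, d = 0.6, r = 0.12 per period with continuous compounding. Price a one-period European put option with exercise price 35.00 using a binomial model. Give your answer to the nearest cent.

Risk-neutral probability p = (e^0.12 − 0.6)/(1.25 − 0.6) = 0.5275/0.6500 = 0.8115
Terminal stock prices: S_u = 43.75, S_d = 21
Terminal payoffs (K − S): max(-8.75, 0) = 0, max(14, 0) = 14
Node 0 (S = 35): V_0 = e^(−0.12)·[0.8115·0.0000 + 0.1885·14.0000] = 2.3402

2.34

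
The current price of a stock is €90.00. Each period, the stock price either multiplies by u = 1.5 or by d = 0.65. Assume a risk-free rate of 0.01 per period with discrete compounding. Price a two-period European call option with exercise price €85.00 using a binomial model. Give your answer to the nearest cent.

€21.98

Risk-neutral probability p = (1 + 0.01 − 0.65)/(1.5 − 0.65) = 0.3600/0.8500 = 0.4235
Terminal stock prices: S_uu = 202.5, S_ud = 87.75, S_dd = 38.03
Terminal payoffs (S − K): max(117.5, 0) = 117.5, max(2.75, 0) = 2.75, max(-46.97, 0) = 0
Node u (S = 135): V_u = 1/1.01·[0.4235·117.5000 + 0.5765·2.7500] = 50.8416
Node d (S = 58.5): V_d = 1/1.01·[0.4235·2.7500 + 0.5765·0.0000] = 1.1532
Node 0 (S = 90): V_0 = 1/1.01·[0.4235·50.8416 + 0.5765·1.1532] = 21.9779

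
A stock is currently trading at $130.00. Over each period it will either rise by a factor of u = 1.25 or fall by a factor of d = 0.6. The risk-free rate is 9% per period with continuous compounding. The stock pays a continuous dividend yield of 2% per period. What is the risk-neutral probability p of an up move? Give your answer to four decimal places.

Per-period risk-free factor R = e^0.09 = 1.0942; dividend-adjusted growth = e^(0.09−0.02) = 1.0725.
Risk-neutral probability p = (1.0725 − 0.6)/(1.25 − 0.6) = 0.4725/0.6500 = 0.7269

p = 0.7269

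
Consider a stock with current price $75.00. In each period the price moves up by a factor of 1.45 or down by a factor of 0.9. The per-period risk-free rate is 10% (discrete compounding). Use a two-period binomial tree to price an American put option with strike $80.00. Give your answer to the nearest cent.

$7.23

Risk-neutral probability p = (1 + 0.1 − 0.9)/(1.45 − 0.9) = 0.2000/0.5500 = 0.3636
Terminal stock prices: S_uu = 157.7, S_ud = 97.88, S_dd = 60.75
Terminal payoffs (K − S): max(-77.69, 0) = 0, max(-17.88, 0) = 0, max(19.25, 0) = 19.25
Node u (S = 108.8): continuation = 1/1.1·[0.3636·0.0000 + 0.6364·0.0000] = 0.0000; exercise value = 0.0000 ≤ continuation, so V_u = 0.0000
Node d (S = 67.5): continuation = 1/1.1·[0.3636·0.0000 + 0.6364·19.2500] = 11.1364; exercise value = 12.5000 > continuation, so V_d = 12.5000 (exercise)
Node 0 (S = 75): continuation = 1/1.1·[0.3636·0.0000 + 0.6364·12.5000] = 7.2314; exercise value = 5.0000 ≤ continuation, so V_0 = 7.2314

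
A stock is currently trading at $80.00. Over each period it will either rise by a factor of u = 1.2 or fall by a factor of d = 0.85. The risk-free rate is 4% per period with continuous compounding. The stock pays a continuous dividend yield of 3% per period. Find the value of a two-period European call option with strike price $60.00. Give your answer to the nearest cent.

Per-period risk-free factor R = e^0.04 = 1.0408; dividend-adjusted growth = e^(0.04−0.03) = 1.0101.
Risk-neutral probability p = (1.0101 − 0.85)/(1.2 − 0.85) = 0.1601/0.3500 = 0.4573
Terminal stock prices: S_uu = 115.2, S_ud = 81.6, S_dd = 57.8
Terminal payoffs (S − K): max(55.2, 0) = 55.2, max(21.6, 0) = 21.6, max(-2.2, 0) = 0
Node u (S = 96): V_u = e^(−0.04)·[0.4573·55.2000 + 0.5427·21.6000] = 35.5154
Node d (S = 68): V_d = e^(−0.04)·[0.4573·21.6000 + 0.5427·0.0000] = 9.4901
Node 0 (S = 80): V_0 = e^(−0.04)·[0.4573·35.5154 + 0.5427·9.4901] = 20.5523

$20.55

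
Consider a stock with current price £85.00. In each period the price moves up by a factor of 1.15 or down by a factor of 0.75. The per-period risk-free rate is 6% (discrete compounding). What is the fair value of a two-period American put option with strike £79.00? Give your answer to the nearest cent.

£4.12

Risk-neutral probability p = (1 + 0.06 − 0.75)/(1.15 − 0.75) = 0.3100/0.4000 = 0.7750
Terminal stock prices: S_uu = 112.4, S_ud = 73.31, S_dd = 47.81
Terminal payoffs (K − S): max(-33.41, 0) = 0, max(5.688, 0) = 5.688, max(31.19, 0) = 31.19
Node u (S = 97.75): continuation = 1/1.06·[0.7750·0.0000 + 0.2250·5.6875] = 1.2073; exercise value = 0.0000 ≤ continuation, so V_u = 1.2073
Node d (S = 63.75): continuation = 1/1.06·[0.7750·5.6875 + 0.2250·31.1875] = 10.7783; exercise value = 15.2500 > continuation, so V_d = 15.2500 (exercise)
Node 0 (S = 85): continuation = 1/1.06·[0.7750·1.2073 + 0.2250·15.2500] = 4.1197; exercise value = 0.0000 ≤ continuation, so V_0 = 4.1197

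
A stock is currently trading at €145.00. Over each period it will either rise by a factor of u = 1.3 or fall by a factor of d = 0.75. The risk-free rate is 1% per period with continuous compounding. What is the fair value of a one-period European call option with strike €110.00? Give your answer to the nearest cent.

Risk-neutral probability p = (e^0.01 − 0.75)/(1.3 − 0.75) = 0.2601/0.5500 = 0.4728
Terminal stock prices: S_u = 188.5, S_d = 108.8
Terminal payoffs (S − K): max(78.5, 0) = 78.5, max(-1.25, 0) = 0
Node 0 (S = 145): V_0 = e^(−0.01)·[0.4728·78.5000 + 0.5272·0.0000] = 36.7469

€36.75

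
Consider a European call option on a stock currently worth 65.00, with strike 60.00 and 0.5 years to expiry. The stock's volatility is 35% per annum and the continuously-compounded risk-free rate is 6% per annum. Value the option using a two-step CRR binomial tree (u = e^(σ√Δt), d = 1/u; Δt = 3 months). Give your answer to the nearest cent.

10.23

CRR parameters: u = e^(σ√Δt) = e^(0.35·√0.25) = 1.1912, d = 1/u = 0.8395
Per-period rate: rΔt = 0.06·0.25 = 0.015, so R = e^0.015 = 1.0151
Risk-neutral probability p = (e^0.015 − 0.8395)/(1.1912 − 0.8395) = 0.1757/0.3518 = 0.4993
Terminal stock prices: S_uu = 92.24, S_ud = 65, S_dd = 45.8
Terminal payoffs (S − K): max(32.24, 0) = 32.24, max(5, 0) = 5, max(-14.2, 0) = 0
Node u (S = 77.43): V_u = e^(−0.015)·[0.4993·32.2394 + 0.5007·5.0000] = 18.3243
Node d (S = 54.56): V_d = e^(−0.015)·[0.4993·5.0000 + 0.5007·0.0000] = 2.4594
Node 0 (S = 65): V_0 = e^(−0.015)·[0.4993·18.3243 + 0.5007·2.4594] = 10.2266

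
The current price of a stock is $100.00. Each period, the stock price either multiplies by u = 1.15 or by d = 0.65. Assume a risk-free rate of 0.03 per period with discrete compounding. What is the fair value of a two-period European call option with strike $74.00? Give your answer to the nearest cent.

$31.97

Risk-neutral probability p = (1 + 0.03 − 0.65)/(1.15 − 0.65) = 0.3800/0.5000 = 0.7600
Terminal stock prices: S_uu = 132.2, S_ud = 74.75, S_dd = 42.25
Terminal payoffs (S − K): max(58.25, 0) = 58.25, max(0.75, 0) = 0.75, max(-31.75, 0) = 0
Node u (S = 115): V_u = 1/1.03·[0.7600·58.2500 + 0.2400·0.7500] = 43.1553
Node d (S = 65): V_d = 1/1.03·[0.7600·0.7500 + 0.2400·0.0000] = 0.5534
Node 0 (S = 100): V_0 = 1/1.03·[0.7600·43.1553 + 0.2400·0.5534] = 31.9717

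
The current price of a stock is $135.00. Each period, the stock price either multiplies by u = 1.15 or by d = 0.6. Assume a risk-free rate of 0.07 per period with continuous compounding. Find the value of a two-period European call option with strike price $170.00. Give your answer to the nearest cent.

$5.48

Risk-neutral probability p = (e^0.07 − 0.6)/(1.15 − 0.6) = 0.4725/0.5500 = 0.8591
Terminal stock prices: S_uu = 178.5, S_ud = 93.15, S_dd = 48.6
Terminal payoffs (S − K): max(8.537, 0) = 8.537, max(-76.85, 0) = 0, max(-121.4, 0) = 0
Node u (S = 155.2): V_u = e^(−0.07)·[0.8591·8.5375 + 0.1409·0.0000] = 6.8388
Node d (S = 81): V_d = e^(−0.07)·[0.8591·0.0000 + 0.1409·0.0000] = 0.0000
Node 0 (S = 135): V_0 = e^(−0.07)·[0.8591·6.8388 + 0.1409·0.0000] = 5.4780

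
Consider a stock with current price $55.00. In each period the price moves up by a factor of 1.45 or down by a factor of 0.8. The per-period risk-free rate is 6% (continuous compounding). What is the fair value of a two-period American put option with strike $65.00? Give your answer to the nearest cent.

$12.07

Risk-neutral probability p = (e^0.06 − 0.8)/(1.45 − 0.8) = 0.2618/0.6500 = 0.4028
Terminal stock prices: S_uu = 115.6, S_ud = 63.8, S_dd = 35.2
Terminal payoffs (K − S): max(-50.64, 0) = 0, max(1.2, 0) = 1.2, max(29.8, 0) = 29.8
Node u (S = 79.75): continuation = e^(−0.06)·[0.4028·0.0000 + 0.5972·1.2000] = 0.6749; exercise value = 0.0000 ≤ continuation, so V_u = 0.6749
Node d (S = 44): continuation = e^(−0.06)·[0.4028·1.2000 + 0.5972·29.8000] = 17.2147; exercise value = 21.0000 > continuation, so V_d = 21.0000 (exercise)
Node 0 (S = 55): continuation = e^(−0.06)·[0.4028·0.6749 + 0.5972·21.0000] = 12.0664; exercise value = 10.0000 ≤ continuation, so V_0 = 12.0664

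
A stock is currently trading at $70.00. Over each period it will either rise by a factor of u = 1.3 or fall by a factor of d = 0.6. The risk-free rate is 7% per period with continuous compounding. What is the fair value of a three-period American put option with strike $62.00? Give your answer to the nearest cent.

$7.75

Risk-neutral probability p = (e^0.07 − 0.6)/(1.3 − 0.6) = 0.4725/0.7000 = 0.6750
Terminal stock prices: S_uuu = 153.8, S_uud = 70.98, S_udd = 32.76, S_ddd = 15.12
Terminal payoffs (K − S): max(-91.79, 0) = 0, max(-8.98, 0) = 0, max(29.24, 0) = 29.24, max(46.88, 0) = 46.88
Node uu (S = 118.3): continuation = e^(−0.07)·[0.6750·0.0000 + 0.3250·0.0000] = 0.0000; exercise value = 0.0000 ≤ continuation, so V_uu = 0.0000
Node ud (S = 54.6): continuation = e^(−0.07)·[0.6750·0.0000 + 0.3250·29.2400] = 8.8602; exercise value = 7.4000 ≤ continuation, so V_ud = 8.8602
Node dd (S = 25.2): continuation = e^(−0.07)·[0.6750·29.2400 + 0.3250·46.8800] = 32.6084; exercise value = 36.8000 > continuation, so V_dd = 36.8000 (exercise)
Node u (S = 91): continuation = e^(−0.07)·[0.6750·0.0000 + 0.3250·8.8602] = 2.6848; exercise value = 0.0000 ≤ continuation, so V_u = 2.6848
Node d (S = 42): continuation = e^(−0.07)·[0.6750·8.8602 + 0.3250·36.8000] = 16.7274; exercise value = 20.0000 > continuation, so V_d = 20.0000 (exercise)
Node 0 (S = 70): continuation = e^(−0.07)·[0.6750·2.6848 + 0.3250·20.0000] = 7.7501; exercise value = 0.0000 ≤ continuation, so V_0 = 7.7501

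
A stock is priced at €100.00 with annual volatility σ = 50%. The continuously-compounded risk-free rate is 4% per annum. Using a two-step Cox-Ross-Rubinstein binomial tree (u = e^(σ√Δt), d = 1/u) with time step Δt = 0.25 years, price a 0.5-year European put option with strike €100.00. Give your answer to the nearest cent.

CRR parameters: u = e^(σ√Δt) = e^(0.5·√0.25) = 1.2840, d = 1/u = 0.7788
Per-period rate: rΔt = 0.04·0.25 = 0.01, so R = e^0.01 = 1.0101
Risk-neutral probability p = (e^0.01 − 0.7788)/(1.2840 − 0.7788) = 0.2312/0.5052 = 0.4577
Terminal stock prices: S_uu = 164.9, S_ud = 100, S_dd = 60.65
Terminal payoffs (K − S): max(-64.87, 0) = 0, max(0, 0) = 0, max(39.35, 0) = 39.35
Node u (S = 128.4): V_u = e^(−0.01)·[0.4577·0.0000 + 0.5423·0.0000] = 0.0000
Node d (S = 77.88): V_d = e^(−0.01)·[0.4577·0.0000 + 0.5423·39.3469] = 21.1249
Node 0 (S = 100): V_0 = e^(−0.01)·[0.4577·0.0000 + 0.5423·21.1249] = 11.3417

€11.34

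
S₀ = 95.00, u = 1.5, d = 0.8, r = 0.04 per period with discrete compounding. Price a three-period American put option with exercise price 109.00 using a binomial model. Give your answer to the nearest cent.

Risk-neutral probability p = (1 + 0.04 − 0.8)/(1.5 − 0.8) = 0.2400/0.7000 = 0.3429
Terminal stock prices: S_uuu = 320.6, S_uud = 171, S_udd = 91.2, S_ddd = 48.64
Terminal payoffs (K − S): max(-211.6, 0) = 0, max(-62, 0) = 0, max(17.8, 0) = 17.8, max(60.36, 0) = 60.36
Node uu (S = 213.8): continuation = 1/1.04·[0.3429·0.0000 + 0.6571·0.0000] = 0.0000; exercise value = 0.0000 ≤ continuation, so V_uu = 0.0000
Node ud (S = 114): continuation = 1/1.04·[0.3429·0.0000 + 0.6571·17.8000] = 11.2473; exercise value = 0.0000 ≤ continuation, so V_ud = 11.2473
Node dd (S = 60.8): continuation = 1/1.04·[0.3429·17.8000 + 0.6571·60.3600] = 44.0077; exercise value = 48.2000 > continuation, so V_dd = 48.2000 (exercise)
Node u (S = 142.5): continuation = 1/1.04·[0.3429·0.0000 + 0.6571·11.2473] = 7.1068; exercise value = 0.0000 ≤ continuation, so V_u = 7.1068
Node d (S = 76): continuation = 1/1.04·[0.3429·11.2473 + 0.6571·48.2000] = 34.1639; exercise value = 33.0000 ≤ continuation, so V_d = 34.1639
Node 0 (S = 95): continuation = 1/1.04·[0.3429·7.1068 + 0.6571·34.1639] = 23.9300; exercise value = 14.0000 ≤ continuation, so V_0 = 23.9300

23.93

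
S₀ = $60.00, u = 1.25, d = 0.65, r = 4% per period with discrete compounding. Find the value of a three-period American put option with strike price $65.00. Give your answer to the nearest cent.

$12.70

Risk-neutral probability p = (1 + 0.04 − 0.65)/(1.25 − 0.65) = 0.3900/0.6000 = 0.6500
Terminal stock prices: S_uuu = 117.2, S_uud = 60.94, S_udd = 31.69, S_ddd = 16.48
Terminal payoffs (K − S): max(-52.19, 0) = 0, max(4.062, 0) = 4.062, max(33.31, 0) = 33.31, max(48.52, 0) = 48.52
Node uu (S = 93.75): continuation = 1/1.04·[0.6500·0.0000 + 0.3500·4.0625] = 1.3672; exercise value = 0.0000 ≤ continuation, so V_uu = 1.3672
Node ud (S = 48.75): continuation = 1/1.04·[0.6500·4.0625 + 0.3500·33.3125] = 13.7500; exercise value = 16.2500 > continuation, so V_ud = 16.2500 (exercise)
Node dd (S = 25.35): continuation = 1/1.04·[0.6500·33.3125 + 0.3500·48.5225] = 37.1500; exercise value = 39.6500 > continuation, so V_dd = 39.6500 (exercise)
Node u (S = 75): continuation = 1/1.04·[0.6500·1.3672 + 0.3500·16.2500] = 6.3232; exercise value = 0.0000 ≤ continuation, so V_u = 6.3232
Node d (S = 39): continuation = 1/1.04·[0.6500·16.2500 + 0.3500·39.6500] = 23.5000; exercise value = 26.0000 > continuation, so V_d = 26.0000 (exercise)
Node 0 (S = 60): continuation = 1/1.04·[0.6500·6.3232 + 0.3500·26.0000] = 12.7020; exercise value = 5.0000 ≤ continuation, so V_0 = 12.7020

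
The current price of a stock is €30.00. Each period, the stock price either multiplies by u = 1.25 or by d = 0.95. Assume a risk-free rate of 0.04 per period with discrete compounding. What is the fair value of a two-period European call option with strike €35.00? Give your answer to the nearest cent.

€1.23

Risk-neutral probability p = (1 + 0.04 − 0.95)/(1.25 − 0.95) = 0.0900/0.3000 = 0.3000
Terminal stock prices: S_uu = 46.88, S_ud = 35.62, S_dd = 27.07
Terminal payoffs (S − K): max(11.88, 0) = 11.88, max(0.625, 0) = 0.625, max(-7.925, 0) = 0
Node u (S = 37.5): V_u = 1/1.04·[0.3000·11.8750 + 0.7000·0.6250] = 3.8462
Node d (S = 28.5): V_d = 1/1.04·[0.3000·0.6250 + 0.7000·0.0000] = 0.1803
Node 0 (S = 30): V_0 = 1/1.04·[0.3000·3.8462 + 0.7000·0.1803] = 1.2308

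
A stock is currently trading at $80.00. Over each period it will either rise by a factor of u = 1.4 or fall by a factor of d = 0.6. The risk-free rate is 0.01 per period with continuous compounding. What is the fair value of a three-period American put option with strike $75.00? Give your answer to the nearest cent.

$18.96

Risk-neutral probability p = (e^0.01 − 0.6)/(1.4 − 0.6) = 0.4101/0.8000 = 0.5126
Terminal stock prices: S_uuu = 219.5, S_uud = 94.08, S_udd = 40.32, S_ddd = 17.28
Terminal payoffs (K − S): max(-144.5, 0) = 0, max(-19.08, 0) = 0, max(34.68, 0) = 34.68, max(57.72, 0) = 57.72
Node uu (S = 156.8): continuation = e^(−0.01)·[0.5126·0.0000 + 0.4874·0.0000] = 0.0000; exercise value = 0.0000 ≤ continuation, so V_uu = 0.0000
Node ud (S = 67.2): continuation = e^(−0.01)·[0.5126·0.0000 + 0.4874·34.6800] = 16.7361; exercise value = 7.8000 ≤ continuation, so V_ud = 16.7361
Node dd (S = 28.8): continuation = e^(−0.01)·[0.5126·34.6800 + 0.4874·57.7200] = 45.4537; exercise value = 46.2000 > continuation, so V_dd = 46.2000 (exercise)
Node u (S = 112): continuation = e^(−0.01)·[0.5126·0.0000 + 0.4874·16.7361] = 8.0766; exercise value = 0.0000 ≤ continuation, so V_u = 8.0766
Node d (S = 48): continuation = e^(−0.01)·[0.5126·16.7361 + 0.4874·46.2000] = 30.7885; exercise value = 27.0000 ≤ continuation, so V_d = 30.7885
Node 0 (S = 80): continuation = e^(−0.01)·[0.5126·8.0766 + 0.4874·30.7885] = 18.9567; exercise value = 0.0000 ≤ continuation, so V_0 = 18.9567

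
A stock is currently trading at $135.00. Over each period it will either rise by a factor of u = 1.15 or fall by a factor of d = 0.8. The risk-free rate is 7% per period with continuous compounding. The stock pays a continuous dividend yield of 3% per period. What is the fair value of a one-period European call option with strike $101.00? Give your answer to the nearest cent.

$36.84

Per-period risk-free factor R = e^0.07 = 1.0725; dividend-adjusted growth = e^(0.07−0.03) = 1.0408.
Risk-neutral probability p = (1.0408 − 0.8)/(1.15 − 0.8) = 0.2408/0.3500 = 0.6880
Terminal stock prices: S_u = 155.2, S_d = 108
Terminal payoffs (S − K): max(54.25, 0) = 54.25, max(7, 0) = 7
Node 0 (S = 135): V_0 = e^(−0.07)·[0.6880·54.2500 + 0.3120·7.0000] = 36.8384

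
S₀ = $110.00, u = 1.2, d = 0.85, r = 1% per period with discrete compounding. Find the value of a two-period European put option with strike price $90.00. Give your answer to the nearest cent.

Risk-neutral probability p = (1 + 0.01 − 0.85)/(1.2 − 0.85) = 0.1600/0.3500 = 0.4571
Terminal stock prices: S_uu = 158.4, S_ud = 112.2, S_dd = 79.47
Terminal payoffs (K − S): max(-68.4, 0) = 0, max(-22.2, 0) = 0, max(10.53, 0) = 10.53
Node u (S = 132): V_u = 1/1.01·[0.4571·0.0000 + 0.5429·0.0000] = 0.0000
Node d (S = 93.5): V_d = 1/1.01·[0.4571·0.0000 + 0.5429·10.5250] = 5.6570
Node 0 (S = 110): V_0 = 1/1.01·[0.4571·0.0000 + 0.5429·5.6570] = 3.0405

$3.04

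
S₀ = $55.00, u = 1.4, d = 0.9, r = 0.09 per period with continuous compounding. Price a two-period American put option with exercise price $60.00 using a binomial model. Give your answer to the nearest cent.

Risk-neutral probability p = (e^0.09 − 0.9)/(1.4 − 0.9) = 0.1942/0.5000 = 0.3883
Terminal stock prices: S_uu = 107.8, S_ud = 69.3, S_dd = 44.55
Terminal payoffs (K − S): max(-47.8, 0) = 0, max(-9.3, 0) = 0, max(15.45, 0) = 15.45
Node u (S = 77): continuation = e^(−0.09)·[0.3883·0.0000 + 0.6117·0.0000] = 0.0000; exercise value = 0.0000 ≤ continuation, so V_u = 0.0000
Node d (S = 49.5): continuation = e^(−0.09)·[0.3883·0.0000 + 0.6117·15.4500] = 8.6367; exercise value = 10.5000 > continuation, so V_d = 10.5000 (exercise)
Node 0 (S = 55): continuation = e^(−0.09)·[0.3883·0.0000 + 0.6117·10.5000] = 5.8696; exercise value = 5.0000 ≤ continuation, so V_0 = 5.8696

$5.87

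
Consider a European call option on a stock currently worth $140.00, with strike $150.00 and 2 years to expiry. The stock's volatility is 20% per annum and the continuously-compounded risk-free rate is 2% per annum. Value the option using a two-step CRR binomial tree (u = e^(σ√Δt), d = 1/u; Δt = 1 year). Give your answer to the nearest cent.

$14.16

CRR parameters: u = e^(σ√Δt) = e^(0.2·√1) = 1.2214, d = 1/u = 0.8187
Per-period rate: rΔt = 0.02·1 = 0.02, so R = e^0.02 = 1.0202
Risk-neutral probability p = (e^0.02 − 0.8187)/(1.2214 − 0.8187) = 0.2015/0.4027 = 0.5003
Terminal stock prices: S_uu = 208.9, S_ud = 140, S_dd = 93.84
Terminal payoffs (S − K): max(58.86, 0) = 58.86, max(-10, 0) = 0, max(-56.16, 0) = 0
Node u (S = 171): V_u = e^(−0.02)·[0.5003·58.8555 + 0.4997·0.0000] = 28.8643
Node d (S = 114.6): V_d = e^(−0.02)·[0.5003·0.0000 + 0.4997·0.0000] = 0.0000
Node 0 (S = 140): V_0 = e^(−0.02)·[0.5003·28.8643 + 0.4997·0.0000] = 14.1558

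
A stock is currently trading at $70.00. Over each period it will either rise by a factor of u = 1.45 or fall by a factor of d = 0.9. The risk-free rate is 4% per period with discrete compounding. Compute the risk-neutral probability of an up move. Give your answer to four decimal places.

Risk-neutral probability p = (1 + 0.04 − 0.9)/(1.45 − 0.9) = 0.1400/0.5500 = 0.2545

p = 0.2545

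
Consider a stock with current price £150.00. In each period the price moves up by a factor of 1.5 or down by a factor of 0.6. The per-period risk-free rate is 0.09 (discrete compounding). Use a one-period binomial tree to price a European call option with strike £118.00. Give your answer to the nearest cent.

Risk-neutral probability p = (1 + 0.09 − 0.6)/(1.5 − 0.6) = 0.4900/0.9000 = 0.5444
Terminal stock prices: S_u = 225, S_d = 90
Terminal payoffs (S − K): max(107, 0) = 107, max(-28, 0) = 0
Node 0 (S = 150): V_0 = 1/1.09·[0.5444·107.0000 + 0.4556·0.0000] = 53.4455

£53.45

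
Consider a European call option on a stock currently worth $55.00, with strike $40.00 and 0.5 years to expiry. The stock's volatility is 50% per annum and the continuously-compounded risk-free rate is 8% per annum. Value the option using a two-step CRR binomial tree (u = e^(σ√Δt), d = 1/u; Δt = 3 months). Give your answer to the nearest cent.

CRR parameters: u = e^(σ√Δt) = e^(0.5·√0.25) = 1.2840, d = 1/u = 0.7788
Per-period rate: rΔt = 0.08·0.25 = 0.02, so R = e^0.02 = 1.0202
Risk-neutral probability p = (e^0.02 − 0.7788)/(1.2840 − 0.7788) = 0.2414/0.5052 = 0.4778
Terminal stock prices: S_uu = 90.68, S_ud = 55, S_dd = 33.36
Terminal payoffs (S − K): max(50.68, 0) = 50.68, max(15, 0) = 15, max(-6.641, 0) = 0
Node u (S = 70.62): V_u = e^(−0.02)·[0.4778·50.6797 + 0.5222·15.0000] = 31.4135
Node d (S = 42.83): V_d = e^(−0.02)·[0.4778·15.0000 + 0.5222·0.0000] = 7.0252
Node 0 (S = 55): V_0 = e^(−0.02)·[0.4778·31.4135 + 0.5222·7.0252] = 18.3083

$18.31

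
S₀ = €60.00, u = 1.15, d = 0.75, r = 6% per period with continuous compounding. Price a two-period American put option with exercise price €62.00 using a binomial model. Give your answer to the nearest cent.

€5.09

Risk-neutral probability p = (e^0.06 − 0.75)/(1.15 − 0.75) = 0.3118/0.4000 = 0.7796
Terminal stock prices: S_uu = 79.35, S_ud = 51.75, S_dd = 33.75
Terminal payoffs (K − S): max(-17.35, 0) = 0, max(10.25, 0) = 10.25, max(28.25, 0) = 28.25
Node u (S = 69): continuation = e^(−0.06)·[0.7796·0.0000 + 0.2204·10.2500] = 2.1276; exercise value = 0.0000 ≤ continuation, so V_u = 2.1276
Node d (S = 45): continuation = e^(−0.06)·[0.7796·10.2500 + 0.2204·28.2500] = 13.3894; exercise value = 17.0000 > continuation, so V_d = 17.0000 (exercise)
Node 0 (S = 60): continuation = e^(−0.06)·[0.7796·2.1276 + 0.2204·17.0000] = 5.0908; exercise value = 2.0000 ≤ continuation, so V_0 = 5.0908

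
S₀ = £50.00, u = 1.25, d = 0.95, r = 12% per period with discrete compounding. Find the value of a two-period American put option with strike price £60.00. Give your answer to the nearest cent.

£10.00

Risk-neutral probability p = (1 + 0.12 − 0.95)/(1.25 − 0.95) = 0.1700/0.3000 = 0.5667
Terminal stock prices: S_uu = 78.12, S_ud = 59.38, S_dd = 45.12
Terminal payoffs (K − S): max(-18.12, 0) = 0, max(0.625, 0) = 0.625, max(14.88, 0) = 14.88
Node u (S = 62.5): continuation = 1/1.12·[0.5667·0.0000 + 0.4333·0.6250] = 0.2418; exercise value = 0.0000 ≤ continuation, so V_u = 0.2418
Node d (S = 47.5): continuation = 1/1.12·[0.5667·0.6250 + 0.4333·14.8750] = 6.0714; exercise value = 12.5000 > continuation, so V_d = 12.5000 (exercise)
Node 0 (S = 50): continuation = 1/1.12·[0.5667·0.2418 + 0.4333·12.5000] = 4.9587; exercise value = 10.0000 > continuation, so V_0 = 10.0000 (exercise)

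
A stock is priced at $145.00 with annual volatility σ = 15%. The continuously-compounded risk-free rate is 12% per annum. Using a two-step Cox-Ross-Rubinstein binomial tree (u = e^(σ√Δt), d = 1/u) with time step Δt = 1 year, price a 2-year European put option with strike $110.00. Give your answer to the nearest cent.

$0.03

CRR parameters: u = e^(σ√Δt) = e^(0.15·√1) = 1.1618, d = 1/u = 0.8607
Per-period rate: rΔt = 0.12·1 = 0.12, so R = e^0.12 = 1.1275
Risk-neutral probability p = (e^0.12 − 0.8607)/(1.1618 − 0.8607) = 0.2668/0.3011 = 0.8860
Terminal stock prices: S_uu = 195.7, S_ud = 145, S_dd = 107.4
Terminal payoffs (K − S): max(-85.73, 0) = 0, max(-35, 0) = 0, max(2.581, 0) = 2.581
Node u (S = 168.5): V_u = e^(−0.12)·[0.8860·0.0000 + 0.1140·0.0000] = 0.0000
Node d (S = 124.8): V_d = e^(−0.12)·[0.8860·0.0000 + 0.1140·2.5814] = 0.2611
Node 0 (S = 145): V_0 = e^(−0.12)·[0.8860·0.0000 + 0.1140·0.2611] = 0.0264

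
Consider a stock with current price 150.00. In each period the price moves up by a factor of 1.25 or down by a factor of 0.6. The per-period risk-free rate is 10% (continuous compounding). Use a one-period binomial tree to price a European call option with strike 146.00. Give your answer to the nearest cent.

Risk-neutral probability p = (e^0.1 − 0.6)/(1.25 − 0.6) = 0.5052/0.6500 = 0.7772
Terminal stock prices: S_u = 187.5, S_d = 90
Terminal payoffs (S − K): max(41.5, 0) = 41.5, max(-56, 0) = 0
Node 0 (S = 150): V_0 = e^(−0.1)·[0.7772·41.5000 + 0.2228·0.0000] = 29.1839

29.18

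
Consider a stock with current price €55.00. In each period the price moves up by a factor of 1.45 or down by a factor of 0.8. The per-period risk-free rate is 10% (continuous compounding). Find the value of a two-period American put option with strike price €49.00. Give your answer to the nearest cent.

€3.18

Risk-neutral probability p = (e^0.1 − 0.8)/(1.45 − 0.8) = 0.3052/0.6500 = 0.4695
Terminal stock prices: S_uu = 115.6, S_ud = 63.8, S_dd = 35.2
Terminal payoffs (K − S): max(-66.64, 0) = 0, max(-14.8, 0) = 0, max(13.8, 0) = 13.8
Node u (S = 79.75): continuation = e^(−0.1)·[0.4695·0.0000 + 0.5305·0.0000] = 0.0000; exercise value = 0.0000 ≤ continuation, so V_u = 0.0000
Node d (S = 44): continuation = e^(−0.1)·[0.4695·0.0000 + 0.5305·13.8000] = 6.6243; exercise value = 5.0000 ≤ continuation, so V_d = 6.6243
Node 0 (S = 55): continuation = e^(−0.1)·[0.4695·0.0000 + 0.5305·6.6243] = 3.1798; exercise value = 0.0000 ≤ continuation, so V_0 = 3.1798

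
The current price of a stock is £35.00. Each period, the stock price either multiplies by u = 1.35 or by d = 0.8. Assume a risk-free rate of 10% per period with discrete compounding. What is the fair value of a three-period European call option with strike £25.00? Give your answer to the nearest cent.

£16.72

Risk-neutral probability p = (1 + 0.1 − 0.8)/(1.35 − 0.8) = 0.3000/0.5500 = 0.5455
Terminal stock prices: S_uuu = 86.11, S_uud = 51.03, S_udd = 30.24, S_ddd = 17.92
Terminal payoffs (S − K): max(61.11, 0) = 61.11, max(26.03, 0) = 26.03, max(5.24, 0) = 5.24, max(-7.08, 0) = 0
Node uu (S = 63.79): V_uu = 1/1.1·[0.5455·61.1131 + 0.4545·26.0300] = 41.0602
Node ud (S = 37.8): V_ud = 1/1.1·[0.5455·26.0300 + 0.4545·5.2400] = 15.0727
Node dd (S = 22.4): V_dd = 1/1.1·[0.5455·5.2400 + 0.4545·0.0000] = 2.5983
Node u (S = 47.25): V_u = 1/1.1·[0.5455·41.0602 + 0.4545·15.0727] = 26.5888
Node d (S = 28): V_d = 1/1.1·[0.5455·15.0727 + 0.4545·2.5983] = 8.5478
Node 0 (S = 35): V_0 = 1/1.1·[0.5455·26.5888 + 0.4545·8.5478] = 16.7167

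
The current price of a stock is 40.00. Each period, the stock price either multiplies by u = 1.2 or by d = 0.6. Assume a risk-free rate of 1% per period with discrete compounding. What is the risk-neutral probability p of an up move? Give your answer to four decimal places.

p = 0.6833

Risk-neutral probability p = (1 + 0.01 − 0.6)/(1.2 − 0.6) = 0.4100/0.6000 = 0.6833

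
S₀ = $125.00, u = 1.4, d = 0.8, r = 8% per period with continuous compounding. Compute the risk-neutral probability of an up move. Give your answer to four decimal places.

p = 0.4721

Risk-neutral probability p = (e^0.08 − 0.8)/(1.4 − 0.8) = 0.2833/0.6000 = 0.4721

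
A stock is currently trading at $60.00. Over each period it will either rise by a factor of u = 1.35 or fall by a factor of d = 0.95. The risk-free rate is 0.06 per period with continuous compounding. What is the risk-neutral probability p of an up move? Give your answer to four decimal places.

p = 0.2796

Risk-neutral probability p = (e^0.06 − 0.95)/(1.35 − 0.95) = 0.1118/0.4000 = 0.2796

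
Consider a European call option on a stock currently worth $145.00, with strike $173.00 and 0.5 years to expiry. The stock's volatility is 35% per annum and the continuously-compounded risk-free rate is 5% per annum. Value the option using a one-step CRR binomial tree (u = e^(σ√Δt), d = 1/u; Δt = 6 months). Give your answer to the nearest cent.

CRR parameters: u = e^(σ√Δt) = e^(0.35·√0.5) = 1.2808, d = 1/u = 0.7808
Per-period rate: rΔt = 0.05·0.5 = 0.025, so R = e^0.025 = 1.0253
Risk-neutral probability p = (e^0.025 − 0.7808)/(1.2808 − 0.7808) = 0.2446/0.5000 = 0.4891
Terminal stock prices: S_u = 185.7, S_d = 113.2
Terminal payoffs (S − K): max(12.72, 0) = 12.72, max(-59.79, 0) = 0
Node 0 (S = 145): V_0 = e^(−0.025)·[0.4891·12.7165 + 0.5109·0.0000] = 6.0657

$6.07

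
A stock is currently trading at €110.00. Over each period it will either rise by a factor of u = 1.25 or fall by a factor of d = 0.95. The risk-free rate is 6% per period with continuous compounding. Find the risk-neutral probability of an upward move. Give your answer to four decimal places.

Risk-neutral probability p = (e^0.06 − 0.95)/(1.25 − 0.95) = 0.1118/0.3000 = 0.3728

p = 0.3728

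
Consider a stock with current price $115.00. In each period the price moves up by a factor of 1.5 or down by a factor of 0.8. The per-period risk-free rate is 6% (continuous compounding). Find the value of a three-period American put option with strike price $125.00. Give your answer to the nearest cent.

$21.44

Risk-neutral probability p = (e^0.06 − 0.8)/(1.5 − 0.8) = 0.2618/0.7000 = 0.3741
Terminal stock prices: S_uuu = 388.1, S_uud = 207, S_udd = 110.4, S_ddd = 58.88
Terminal payoffs (K − S): max(-263.1, 0) = 0, max(-82, 0) = 0, max(14.6, 0) = 14.6, max(66.12, 0) = 66.12
Node uu (S = 258.8): continuation = e^(−0.06)·[0.3741·0.0000 + 0.6259·0.0000] = 0.0000; exercise value = 0.0000 ≤ continuation, so V_uu = 0.0000
Node ud (S = 138): continuation = e^(−0.06)·[0.3741·0.0000 + 0.6259·14.6000] = 8.6066; exercise value = 0.0000 ≤ continuation, so V_ud = 8.6066
Node dd (S = 73.6): continuation = e^(−0.06)·[0.3741·14.6000 + 0.6259·66.1200] = 44.1206; exercise value = 51.4000 > continuation, so V_dd = 51.4000 (exercise)
Node u (S = 172.5): continuation = e^(−0.06)·[0.3741·0.0000 + 0.6259·8.6066] = 5.0736; exercise value = 0.0000 ≤ continuation, so V_u = 5.0736
Node d (S = 92): continuation = e^(−0.06)·[0.3741·8.6066 + 0.6259·51.4000] = 33.3319; exercise value = 33.0000 ≤ continuation, so V_d = 33.3319
Node 0 (S = 115): continuation = e^(−0.06)·[0.3741·5.0736 + 0.6259·33.3319] = 21.4363; exercise value = 10.0000 ≤ continuation, so V_0 = 21.4363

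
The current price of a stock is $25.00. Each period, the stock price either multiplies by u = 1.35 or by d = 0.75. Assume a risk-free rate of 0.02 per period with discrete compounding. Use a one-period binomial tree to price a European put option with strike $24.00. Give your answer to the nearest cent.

$2.83

Risk-neutral probability p = (1 + 0.02 − 0.75)/(1.35 − 0.75) = 0.2700/0.6000 = 0.4500
Terminal stock prices: S_u = 33.75, S_d = 18.75
Terminal payoffs (K − S): max(-9.75, 0) = 0, max(5.25, 0) = 5.25
Node 0 (S = 25): V_0 = 1/1.02·[0.4500·0.0000 + 0.5500·5.2500] = 2.8309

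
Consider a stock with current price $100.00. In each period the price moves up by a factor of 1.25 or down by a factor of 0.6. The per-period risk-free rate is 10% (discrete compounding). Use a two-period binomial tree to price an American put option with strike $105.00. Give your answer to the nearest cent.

$13.84

Risk-neutral probability p = (1 + 0.1 − 0.6)/(1.25 − 0.6) = 0.5000/0.6500 = 0.7692
Terminal stock prices: S_uu = 156.2, S_ud = 75, S_dd = 36
Terminal payoffs (K − S): max(-51.25, 0) = 0, max(30, 0) = 30, max(69, 0) = 69
Node u (S = 125): continuation = 1/1.1·[0.7692·0.0000 + 0.2308·30.0000] = 6.2937; exercise value = 0.0000 ≤ continuation, so V_u = 6.2937
Node d (S = 60): continuation = 1/1.1·[0.7692·30.0000 + 0.2308·69.0000] = 35.4545; exercise value = 45.0000 > continuation, so V_d = 45.0000 (exercise)
Node 0 (S = 100): continuation = 1/1.1·[0.7692·6.2937 + 0.2308·45.0000] = 13.8418; exercise value = 5.0000 ≤ continuation, so V_0 = 13.8418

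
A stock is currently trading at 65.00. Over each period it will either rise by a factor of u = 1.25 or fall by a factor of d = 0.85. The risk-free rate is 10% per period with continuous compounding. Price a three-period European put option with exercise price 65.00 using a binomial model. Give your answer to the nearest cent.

2.05

Risk-neutral probability p = (e^0.1 − 0.85)/(1.25 − 0.85) = 0.2552/0.4000 = 0.6379
Terminal stock prices: S_uuu = 127, S_uud = 86.33, S_udd = 58.7, S_ddd = 39.92
Terminal payoffs (K − S): max(-61.95, 0) = 0, max(-21.33, 0) = 0, max(6.297, 0) = 6.297, max(25.08, 0) = 25.08
Node uu (S = 101.6): V_uu = e^(−0.1)·[0.6379·0.0000 + 0.3621·0.0000] = 0.0000
Node ud (S = 69.06): V_ud = e^(−0.1)·[0.6379·0.0000 + 0.3621·6.2969] = 2.0630
Node dd (S = 46.96): V_dd = e^(−0.1)·[0.6379·6.2969 + 0.3621·25.0819] = 11.8519
Node u (S = 81.25): V_u = e^(−0.1)·[0.6379·0.0000 + 0.3621·2.0630] = 0.6759
Node d (S = 55.25): V_d = e^(−0.1)·[0.6379·2.0630 + 0.3621·11.8519] = 5.0737
Node 0 (S = 65): V_0 = e^(−0.1)·[0.6379·0.6759 + 0.3621·5.0737] = 2.0523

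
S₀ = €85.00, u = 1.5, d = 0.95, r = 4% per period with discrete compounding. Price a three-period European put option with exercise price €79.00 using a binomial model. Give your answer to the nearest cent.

Risk-neutral probability p = (1 + 0.04 − 0.95)/(1.5 − 0.95) = 0.0900/0.5500 = 0.1636
Terminal stock prices: S_uuu = 286.9, S_uud = 181.7, S_udd = 115.1, S_ddd = 72.88
Terminal payoffs (K − S): max(-207.9, 0) = 0, max(-102.7, 0) = 0, max(-36.07, 0) = 0, max(6.123, 0) = 6.123
Node uu (S = 191.2): V_uu = 1/1.04·[0.1636·0.0000 + 0.8364·0.0000] = 0.0000
Node ud (S = 121.1): V_ud = 1/1.04·[0.1636·0.0000 + 0.8364·0.0000] = 0.0000
Node dd (S = 76.71): V_dd = 1/1.04·[0.1636·0.0000 + 0.8364·6.1231] = 4.9242
Node u (S = 127.5): V_u = 1/1.04·[0.1636·0.0000 + 0.8364·0.0000] = 0.0000
Node d (S = 80.75): V_d = 1/1.04·[0.1636·0.0000 + 0.8364·4.9242] = 3.9600
Node 0 (S = 85): V_0 = 1/1.04·[0.1636·0.0000 + 0.8364·3.9600] = 3.1846

€3.18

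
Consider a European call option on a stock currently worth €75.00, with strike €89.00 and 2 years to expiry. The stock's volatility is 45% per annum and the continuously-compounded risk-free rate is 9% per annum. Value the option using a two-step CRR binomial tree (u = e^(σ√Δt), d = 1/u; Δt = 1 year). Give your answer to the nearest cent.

CRR parameters: u = e^(σ√Δt) = e^(0.45·√1) = 1.5683, d = 1/u = 0.6376
Per-period rate: rΔt = 0.09·1 = 0.09, so R = e^0.09 = 1.0942
Risk-neutral probability p = (e^0.09 − 0.6376)/(1.5683 − 0.6376) = 0.4565/0.9307 = 0.4905
Terminal stock prices: S_uu = 184.5, S_ud = 75, S_dd = 30.49
Terminal payoffs (S − K): max(95.47, 0) = 95.47, max(-14, 0) = 0, max(-58.51, 0) = 0
Node u (S = 117.6): V_u = e^(−0.09)·[0.4905·95.4702 + 0.5095·0.0000] = 42.8020
Node d (S = 47.82): V_d = e^(−0.09)·[0.4905·0.0000 + 0.5095·0.0000] = 0.0000
Node 0 (S = 75): V_0 = e^(−0.09)·[0.4905·42.8020 + 0.5095·0.0000] = 19.1893

€19.19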